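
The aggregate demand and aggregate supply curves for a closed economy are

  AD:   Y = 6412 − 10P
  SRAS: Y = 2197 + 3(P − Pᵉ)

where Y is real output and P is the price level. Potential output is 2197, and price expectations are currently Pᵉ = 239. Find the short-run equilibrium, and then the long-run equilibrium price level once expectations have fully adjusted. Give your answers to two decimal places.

Short run: P = 379.38, Y = 2618.15. Long run: P = 421.50.

Short run: with Pᵉ = 239, SRAS is Y = 1480 + 3P. Setting AD = SRAS gives 4932 = 13P, so P = 379.38 and Y = 6412 − 10P = 2618.15.
Output 2618.15 is above potential 2197, so over time expected prices rise and SRAS shifts left until Y returns to 2197.
Long run: Y = 2197 on the AD curve gives 2197 = 6412 − 10P, so P = 421.50.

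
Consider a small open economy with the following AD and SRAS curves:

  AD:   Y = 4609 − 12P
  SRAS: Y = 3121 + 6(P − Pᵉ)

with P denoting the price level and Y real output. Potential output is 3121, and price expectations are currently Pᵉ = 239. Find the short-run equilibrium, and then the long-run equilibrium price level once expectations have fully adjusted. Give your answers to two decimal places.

Short run: with Pᵉ = 239, SRAS is Y = 1687 + 6P. Setting AD = SRAS gives 2922 = 18P, so P = 162.33 and Y = 4609 − 12P = 2661.00.
Output 2661.00 is below potential 3121, so over time expected prices fall and SRAS shifts right until Y returns to 3121.
Long run: Y = 3121 on the AD curve gives 3121 = 4609 − 12P, so P = 124.00.

Short run: P = 162.33, Y = 2661.00. Long run: P = 124.00.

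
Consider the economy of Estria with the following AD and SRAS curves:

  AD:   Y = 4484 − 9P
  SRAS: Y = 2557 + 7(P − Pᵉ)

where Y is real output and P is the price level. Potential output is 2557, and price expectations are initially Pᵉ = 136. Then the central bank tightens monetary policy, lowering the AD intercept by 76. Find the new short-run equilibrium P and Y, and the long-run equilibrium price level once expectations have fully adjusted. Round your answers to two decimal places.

Short run: P = 175.19, Y = 2831.31. Long run: P = 205.67.

AD shifts left: new AD is Y = 4408 − 9P. With Pᵉ = 136, SRAS is Y = 1605 + 7P.
Short run: 4408 − 9P = 1605 + 7P gives 2803 = 16P, so P = 175.19 and Y = 4408 − 9P = 2831.31.
Y = 2831.31 is above potential 2557; expectations adjust and SRAS shifts left until Y = 2557.
Long run: on the new AD curve, 2557 = 4408 − 9P gives P = 205.67.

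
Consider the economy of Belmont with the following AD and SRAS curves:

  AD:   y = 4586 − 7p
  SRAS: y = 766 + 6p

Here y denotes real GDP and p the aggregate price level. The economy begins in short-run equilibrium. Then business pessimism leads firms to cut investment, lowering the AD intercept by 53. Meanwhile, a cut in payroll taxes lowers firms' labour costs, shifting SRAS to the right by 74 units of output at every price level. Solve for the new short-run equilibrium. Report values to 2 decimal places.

After both shocks: AD is y = 4533 − 7p and SRAS is y = 840 + 6p.
Setting them equal: 3693 = 13p, so p = 284.08.
Substituting into AD, y = 2544.46.

p = 284.08, y = 2544.46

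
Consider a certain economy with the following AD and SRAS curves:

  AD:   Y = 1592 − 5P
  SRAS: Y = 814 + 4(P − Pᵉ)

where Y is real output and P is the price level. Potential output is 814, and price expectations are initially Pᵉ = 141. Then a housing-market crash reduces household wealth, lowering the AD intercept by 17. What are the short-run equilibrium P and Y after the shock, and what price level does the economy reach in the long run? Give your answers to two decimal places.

AD shifts left: new AD is Y = 1575 − 5P. With Pᵉ = 141, SRAS is Y = 250 + 4P.
Short run: 1575 − 5P = 250 + 4P gives 1325 = 9P, so P = 147.22 and Y = 1575 − 5P = 838.89.
Y = 838.89 is above potential 814; expectations adjust and SRAS shifts left until Y = 814.
Long run: on the new AD curve, 814 = 1575 − 5P gives P = 152.20.

Short run: P = 147.22, Y = 838.89. Long run: P = 152.20.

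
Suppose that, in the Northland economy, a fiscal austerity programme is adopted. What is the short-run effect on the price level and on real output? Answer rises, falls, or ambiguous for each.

Price level: falls; output: falls

This is a negative demand shock: AD shifts left.
Moving along the upward-sloping SRAS curve, P falls and Y falls.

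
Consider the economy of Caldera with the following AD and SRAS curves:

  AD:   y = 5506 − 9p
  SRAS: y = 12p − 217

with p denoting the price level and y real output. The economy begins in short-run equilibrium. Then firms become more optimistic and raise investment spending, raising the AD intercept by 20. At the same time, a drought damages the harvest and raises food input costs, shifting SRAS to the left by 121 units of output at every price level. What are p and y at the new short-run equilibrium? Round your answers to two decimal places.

After both shocks: AD is y = 5526 − 9p and SRAS is y = 12p − 338.
Setting them equal: 5864 = 21p, so p = 279.24.
Substituting into AD, y = 3012.86.

p = 279.24, y = 3012.86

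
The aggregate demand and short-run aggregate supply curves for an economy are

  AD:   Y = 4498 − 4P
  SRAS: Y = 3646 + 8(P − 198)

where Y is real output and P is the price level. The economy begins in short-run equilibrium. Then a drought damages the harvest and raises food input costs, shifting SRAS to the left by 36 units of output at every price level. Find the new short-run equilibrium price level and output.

This is a negative supply shock: SRAS shifts left.
New SRAS: Y = 2026 + 8P.
Set AD = SRAS: 4498 − 4P = 2026 + 8P, so 2472 = 12P and P = 206.
Y = 4498 − 4·206 = 3674.

P = 206, Y = 3674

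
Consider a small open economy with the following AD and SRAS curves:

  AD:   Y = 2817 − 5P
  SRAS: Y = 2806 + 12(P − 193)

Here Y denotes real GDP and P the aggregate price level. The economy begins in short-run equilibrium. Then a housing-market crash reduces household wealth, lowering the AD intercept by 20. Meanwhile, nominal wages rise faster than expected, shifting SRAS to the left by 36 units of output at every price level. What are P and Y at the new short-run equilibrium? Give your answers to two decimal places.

After both shocks: AD is Y = 2797 − 5P and SRAS is Y = 454 + 12P.
Setting them equal: 2343 = 17P, so P = 137.82.
Substituting into AD, Y = 2107.88.

P = 137.82, Y = 2107.88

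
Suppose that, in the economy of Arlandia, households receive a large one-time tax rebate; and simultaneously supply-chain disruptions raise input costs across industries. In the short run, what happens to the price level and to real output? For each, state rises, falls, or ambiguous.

Price level: rises; output: ambiguous

The first event is a positive demand shock: AD shifts right, which by itself pushes P up and Y up.
The second is an adverse supply shock: SRAS shifts left, which by itself pushes P up and Y down.
Both shocks push P up, so P rises. The two shocks push Y in opposite directions, so the effect on Y is ambiguous.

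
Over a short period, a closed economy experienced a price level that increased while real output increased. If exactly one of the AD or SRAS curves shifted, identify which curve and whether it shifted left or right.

P rose and Y rose. An AD shift moves P and Y in the same direction; an SRAS shift moves them in opposite directions.
Here P and Y moved in the same direction, so the AD curve shifted.
Since Y rose, AD shifted right.

AD shifted right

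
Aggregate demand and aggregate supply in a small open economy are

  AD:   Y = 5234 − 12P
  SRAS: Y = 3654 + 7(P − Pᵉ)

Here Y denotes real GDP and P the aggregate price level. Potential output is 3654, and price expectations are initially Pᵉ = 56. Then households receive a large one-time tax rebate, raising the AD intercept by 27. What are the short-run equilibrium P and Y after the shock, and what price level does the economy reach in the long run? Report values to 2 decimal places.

Short run: P = 105.21, Y = 3998.47. Long run: P = 133.92.

AD shifts right: new AD is Y = 5261 − 12P. With Pᵉ = 56, SRAS is Y = 3262 + 7P.
Short run: 5261 − 12P = 3262 + 7P gives 1999 = 19P, so P = 105.21 and Y = 5261 − 12P = 3998.47.
Y = 3998.47 is above potential 3654; expectations adjust and SRAS shifts left until Y = 3654.
Long run: on the new AD curve, 3654 = 5261 − 12P gives P = 133.92.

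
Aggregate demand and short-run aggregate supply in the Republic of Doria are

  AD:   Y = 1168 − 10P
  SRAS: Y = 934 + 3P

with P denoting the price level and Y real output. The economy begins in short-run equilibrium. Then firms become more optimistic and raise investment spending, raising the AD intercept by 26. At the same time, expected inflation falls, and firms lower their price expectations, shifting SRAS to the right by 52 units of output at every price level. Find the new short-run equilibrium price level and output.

P = 16, Y = 1034

After both shocks: AD is Y = 1194 − 10P and SRAS is Y = 986 + 3P.
Setting them equal: 208 = 13P, so P = 16.
Y = 1194 − 10·16 = 1034.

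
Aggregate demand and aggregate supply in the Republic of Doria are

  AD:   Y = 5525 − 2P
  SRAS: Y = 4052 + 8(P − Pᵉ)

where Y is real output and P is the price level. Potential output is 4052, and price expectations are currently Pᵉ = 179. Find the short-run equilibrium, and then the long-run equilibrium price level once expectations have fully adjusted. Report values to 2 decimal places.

Short run: with Pᵉ = 179, SRAS is Y = 2620 + 8P. Setting AD = SRAS gives 2905 = 10P, so P = 290.50 and Y = 5525 − 2P = 4944.00.
Output 4944.00 is above potential 4052, so over time expected prices rise and SRAS shifts left until Y returns to 4052.
Long run: Y = 4052 on the AD curve gives 4052 = 5525 − 2P, so P = 736.50.

Short run: P = 290.50, Y = 4944.00. Long run: P = 736.50.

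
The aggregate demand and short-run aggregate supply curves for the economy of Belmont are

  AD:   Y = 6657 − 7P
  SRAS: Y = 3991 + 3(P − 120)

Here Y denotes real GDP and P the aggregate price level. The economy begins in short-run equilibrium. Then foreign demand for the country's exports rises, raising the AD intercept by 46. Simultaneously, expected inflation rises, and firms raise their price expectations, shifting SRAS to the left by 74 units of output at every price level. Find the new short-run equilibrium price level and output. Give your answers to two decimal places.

P = 314.60, Y = 4500.80

After both shocks: AD is Y = 6703 − 7P and SRAS is Y = 3557 + 3P.
Setting them equal: 3146 = 10P, so P = 314.60.
Substituting into AD, Y = 4500.80.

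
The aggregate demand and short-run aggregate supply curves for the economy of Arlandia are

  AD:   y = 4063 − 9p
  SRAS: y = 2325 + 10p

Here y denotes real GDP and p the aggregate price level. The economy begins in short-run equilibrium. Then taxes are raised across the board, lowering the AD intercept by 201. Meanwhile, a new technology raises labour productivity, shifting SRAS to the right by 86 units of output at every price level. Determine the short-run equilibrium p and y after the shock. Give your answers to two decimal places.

After both shocks: AD is y = 3862 − 9p and SRAS is y = 2411 + 10p.
Setting them equal: 1451 = 19p, so p = 76.37.
Substituting into AD, y = 3174.68.

p = 76.37, y = 3174.68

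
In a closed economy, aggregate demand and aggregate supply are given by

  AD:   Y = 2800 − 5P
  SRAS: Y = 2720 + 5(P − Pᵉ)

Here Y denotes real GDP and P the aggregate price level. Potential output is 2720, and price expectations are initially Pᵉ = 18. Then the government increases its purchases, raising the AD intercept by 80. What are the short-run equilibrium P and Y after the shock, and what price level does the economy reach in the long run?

AD shifts right: new AD is Y = 2880 − 5P. With Pᵉ = 18, SRAS is Y = 2630 + 5P.
Short run: 2880 − 5P = 2630 + 5P gives 250 = 10P, so P = 25 and Y = 2880 − 5·25 = 2755.
Y = 2755 is above potential 2720; expectations adjust and SRAS shifts left until Y = 2720.
Long run: on the new AD curve, 2720 = 2880 − 5P gives P = 32.

Short run: P = 25, Y = 2755. Long run: P = 32.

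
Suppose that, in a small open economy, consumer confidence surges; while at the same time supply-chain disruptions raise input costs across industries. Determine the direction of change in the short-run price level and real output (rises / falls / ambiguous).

The first event is a positive demand shock: AD shifts right, which by itself pushes P up and Y up.
The second is an adverse supply shock: SRAS shifts left, which by itself pushes P up and Y down.
Both shocks push P up, so P rises. The two shocks push Y in opposite directions, so the effect on Y is ambiguous.

Price level: rises; output: ambiguous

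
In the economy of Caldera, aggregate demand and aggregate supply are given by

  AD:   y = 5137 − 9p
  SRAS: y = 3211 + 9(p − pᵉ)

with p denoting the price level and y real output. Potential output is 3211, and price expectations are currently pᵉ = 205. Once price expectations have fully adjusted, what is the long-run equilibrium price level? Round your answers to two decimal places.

Long-run p = 214.00

Short run: with pᵉ = 205, SRAS is y = 1366 + 9p. Setting AD = SRAS gives 3771 = 18p, so p = 209.50 and y = 5137 − 9p = 3251.50.
Output 3251.50 is above potential 3211, so over time expected prices rise and SRAS shifts left until y returns to 3211.
Long run: y = 3211 on the AD curve gives 3211 = 5137 − 9p, so p = 214.00.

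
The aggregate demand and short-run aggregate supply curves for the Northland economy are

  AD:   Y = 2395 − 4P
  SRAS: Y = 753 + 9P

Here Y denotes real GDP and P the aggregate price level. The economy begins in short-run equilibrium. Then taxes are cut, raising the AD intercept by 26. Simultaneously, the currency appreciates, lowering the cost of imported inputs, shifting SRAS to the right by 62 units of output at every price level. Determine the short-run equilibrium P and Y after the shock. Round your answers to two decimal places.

After both shocks: AD is Y = 2421 − 4P and SRAS is Y = 815 + 9P.
Setting them equal: 1606 = 13P, so P = 123.54.
Substituting into AD, Y = 1926.85.

P = 123.54, Y = 1926.85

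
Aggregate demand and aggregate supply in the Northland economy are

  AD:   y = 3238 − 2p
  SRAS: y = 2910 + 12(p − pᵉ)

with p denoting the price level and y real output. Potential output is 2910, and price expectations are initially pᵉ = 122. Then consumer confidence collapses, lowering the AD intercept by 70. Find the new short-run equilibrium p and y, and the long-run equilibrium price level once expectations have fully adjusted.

Short run: p = 123, y = 2922. Long run: p = 129.

AD shifts left: new AD is y = 3168 − 2p. With pᵉ = 122, SRAS is y = 1446 + 12p.
Short run: 3168 − 2p = 1446 + 12p gives 1722 = 14p, so p = 123 and y = 3168 − 2·123 = 2922.
y = 2922 is above potential 2910; expectations adjust and SRAS shifts left until y = 2910.
Long run: on the new AD curve, 2910 = 3168 − 2p gives p = 129.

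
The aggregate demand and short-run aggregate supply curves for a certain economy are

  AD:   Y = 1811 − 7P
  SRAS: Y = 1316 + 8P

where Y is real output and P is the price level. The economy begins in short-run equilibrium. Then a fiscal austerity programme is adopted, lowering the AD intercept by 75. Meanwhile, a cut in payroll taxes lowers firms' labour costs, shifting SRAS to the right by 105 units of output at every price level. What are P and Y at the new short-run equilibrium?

After both shocks: AD is Y = 1736 − 7P and SRAS is Y = 1421 + 8P.
Setting them equal: 315 = 15P, so P = 21.
Y = 1736 − 7·21 = 1589.

P = 21, Y = 1589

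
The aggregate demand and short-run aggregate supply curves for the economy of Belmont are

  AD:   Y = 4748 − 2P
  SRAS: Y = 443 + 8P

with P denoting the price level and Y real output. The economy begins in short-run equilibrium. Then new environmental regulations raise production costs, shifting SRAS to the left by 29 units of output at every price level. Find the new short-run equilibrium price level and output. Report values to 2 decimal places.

P = 433.40, Y = 3881.20

This is a negative supply shock: SRAS shifts left.
New SRAS: Y = 414 + 8P.
Set AD = SRAS: 4748 − 2P = 414 + 8P, so 4334 = 10P and P = 433.40.
Substituting into AD, Y = 3881.20.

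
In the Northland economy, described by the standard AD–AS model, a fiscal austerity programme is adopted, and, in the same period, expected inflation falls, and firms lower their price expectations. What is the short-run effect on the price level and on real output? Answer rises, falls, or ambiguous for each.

Price level: falls; output: ambiguous

The first event is a negative demand shock: AD shifts left, which by itself pushes P down and Y down.
The second is a favourable supply shock: SRAS shifts right, which by itself pushes P down and Y up.
Both shocks push P down, so P falls. The two shocks push Y in opposite directions, so the effect on Y is ambiguous.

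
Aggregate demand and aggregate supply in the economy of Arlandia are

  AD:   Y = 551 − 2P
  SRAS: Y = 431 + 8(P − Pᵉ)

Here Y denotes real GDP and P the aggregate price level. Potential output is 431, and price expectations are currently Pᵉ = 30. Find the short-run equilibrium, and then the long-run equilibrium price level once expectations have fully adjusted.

Short run: P = 36, Y = 479. Long run: P = 60.

Short run: with Pᵉ = 30, SRAS is Y = 191 + 8P. Setting AD = SRAS gives 360 = 10P, so P = 36 and Y = 551 − 2·36 = 479.
Output 479 is above potential 431, so over time expected prices rise and SRAS shifts left until Y returns to 431.
Long run: Y = 431 on the AD curve gives 431 = 551 − 2P, so P = 60.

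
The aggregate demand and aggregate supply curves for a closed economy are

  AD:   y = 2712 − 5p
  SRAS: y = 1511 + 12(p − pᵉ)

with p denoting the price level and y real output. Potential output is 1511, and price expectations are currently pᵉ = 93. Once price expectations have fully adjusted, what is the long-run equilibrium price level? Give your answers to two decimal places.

Long-run p = 240.20

Short run: with pᵉ = 93, SRAS is y = 395 + 12p. Setting AD = SRAS gives 2317 = 17p, so p = 136.29 and y = 2712 − 5p = 2030.53.
Output 2030.53 is above potential 1511, so over time expected prices rise and SRAS shifts left until y returns to 1511.
Long run: y = 1511 on the AD curve gives 1511 = 2712 − 5p, so p = 240.20.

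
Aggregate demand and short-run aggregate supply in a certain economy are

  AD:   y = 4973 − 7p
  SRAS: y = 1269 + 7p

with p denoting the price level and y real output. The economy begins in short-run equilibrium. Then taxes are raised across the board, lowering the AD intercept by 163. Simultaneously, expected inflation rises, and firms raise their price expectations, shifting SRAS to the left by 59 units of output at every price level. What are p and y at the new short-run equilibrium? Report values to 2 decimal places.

After both shocks: AD is y = 4810 − 7p and SRAS is y = 1210 + 7p.
Setting them equal: 3600 = 14p, so p = 257.14.
Substituting into AD, y = 3010.00.

p = 257.14, y = 3010.00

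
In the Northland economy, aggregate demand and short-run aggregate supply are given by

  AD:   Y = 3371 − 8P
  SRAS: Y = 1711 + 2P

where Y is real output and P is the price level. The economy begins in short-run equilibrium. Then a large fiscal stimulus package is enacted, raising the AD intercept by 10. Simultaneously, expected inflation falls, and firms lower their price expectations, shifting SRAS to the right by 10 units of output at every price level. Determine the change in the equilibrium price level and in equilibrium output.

ΔP = +0, ΔY = +10

After both shocks: AD is Y = 3381 − 8P and SRAS is Y = 1721 + 2P.
Setting them equal: 1660 = 10P, so P = 166.
Y = 3381 − 8·166 = 2053.
Initially P = 166, Y = 2043, so ΔP = +0 and ΔY = +10.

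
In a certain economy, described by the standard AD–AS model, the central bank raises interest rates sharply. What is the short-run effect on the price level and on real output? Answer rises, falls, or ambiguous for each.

Price level: falls; output: falls

This is a negative demand shock: AD shifts left.
Moving along the upward-sloping SRAS curve, P falls and Y falls.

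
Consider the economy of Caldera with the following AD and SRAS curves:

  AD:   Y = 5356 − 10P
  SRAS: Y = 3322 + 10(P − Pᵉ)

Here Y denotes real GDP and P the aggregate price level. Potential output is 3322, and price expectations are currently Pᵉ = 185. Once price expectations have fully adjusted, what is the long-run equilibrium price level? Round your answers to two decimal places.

Long-run P = 203.40

Short run: with Pᵉ = 185, SRAS is Y = 1472 + 10P. Setting AD = SRAS gives 3884 = 20P, so P = 194.20 and Y = 5356 − 10P = 3414.00.
Output 3414.00 is above potential 3322, so over time expected prices rise and SRAS shifts left until Y returns to 3322.
Long run: Y = 3322 on the AD curve gives 3322 = 5356 − 10P, so P = 203.40.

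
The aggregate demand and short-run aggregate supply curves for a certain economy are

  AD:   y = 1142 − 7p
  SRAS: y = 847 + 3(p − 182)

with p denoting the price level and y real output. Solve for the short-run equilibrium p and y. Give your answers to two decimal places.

Write SRAS as y = 847 + 3p − 546 = 301 + 3p.
Set AD = SRAS: 1142 − 7p = 301 + 3p, so 841 = 10p and p = 84.10.
Substituting into AD, y = 1142 − 7p = 553.30.

p = 84.10, y = 553.30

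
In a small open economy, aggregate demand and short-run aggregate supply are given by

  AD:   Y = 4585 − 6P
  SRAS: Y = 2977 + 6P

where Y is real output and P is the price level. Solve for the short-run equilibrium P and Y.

Set AD = SRAS: 4585 − 6P = 2977 + 6P, so 1608 = 12P and P = 134.
Then Y = 4585 − 6·134 = 3781.

P = 134, Y = 3781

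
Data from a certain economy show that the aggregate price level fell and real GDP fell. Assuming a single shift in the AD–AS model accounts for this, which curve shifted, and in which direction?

AD shifted left

P fell and Y fell. An AD shift moves P and Y in the same direction; an SRAS shift moves them in opposite directions.
Here P and Y moved in the same direction, so the AD curve shifted.
Since Y fell, AD shifted left.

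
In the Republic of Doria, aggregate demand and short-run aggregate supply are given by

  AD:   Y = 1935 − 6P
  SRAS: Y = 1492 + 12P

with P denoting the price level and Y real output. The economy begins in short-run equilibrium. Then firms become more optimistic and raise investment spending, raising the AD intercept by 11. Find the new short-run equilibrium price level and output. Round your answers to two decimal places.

This is a positive demand shock: AD shifts right.
New AD: Y = 1946 − 6P.
Set AD = SRAS: 1946 − 6P = 1492 + 12P, so 454 = 18P and P = 25.22.
Substituting into AD, Y = 1794.67.

P = 25.22, Y = 1794.67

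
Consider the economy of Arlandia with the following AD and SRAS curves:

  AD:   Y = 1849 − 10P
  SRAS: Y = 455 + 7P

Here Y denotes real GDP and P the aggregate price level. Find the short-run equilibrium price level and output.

P = 82, Y = 1029

Set AD = SRAS: 1849 − 10P = 455 + 7P, so 1394 = 17P and P = 82.
Then Y = 1849 − 10·82 = 1029.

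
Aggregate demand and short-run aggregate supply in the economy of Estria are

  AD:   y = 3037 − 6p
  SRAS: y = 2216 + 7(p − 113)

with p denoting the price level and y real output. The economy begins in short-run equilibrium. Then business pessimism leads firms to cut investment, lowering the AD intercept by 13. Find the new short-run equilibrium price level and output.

p = 123, y = 2286

This is a negative demand shock: AD shifts left.
New AD: y = 3024 − 6p.
SRAS can be written y = 1425 + 7p.
Set AD = SRAS: 3024 − 6p = 1425 + 7p, so 1599 = 13p and p = 123.
y = 3024 − 6·123 = 2286.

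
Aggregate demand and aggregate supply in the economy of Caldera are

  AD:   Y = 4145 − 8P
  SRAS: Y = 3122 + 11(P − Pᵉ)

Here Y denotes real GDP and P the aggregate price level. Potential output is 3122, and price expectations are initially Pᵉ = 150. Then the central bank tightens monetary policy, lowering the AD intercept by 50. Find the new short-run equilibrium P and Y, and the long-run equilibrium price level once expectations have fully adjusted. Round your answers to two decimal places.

Short run: P = 138.05, Y = 2990.58. Long run: P = 121.63.

AD shifts left: new AD is Y = 4095 − 8P. With Pᵉ = 150, SRAS is Y = 1472 + 11P.
Short run: 4095 − 8P = 1472 + 11P gives 2623 = 19P, so P = 138.05 and Y = 4095 − 8P = 2990.58.
Y = 2990.58 is below potential 3122; expectations adjust and SRAS shifts right until Y = 3122.
Long run: on the new AD curve, 3122 = 4095 − 8P gives P = 121.63.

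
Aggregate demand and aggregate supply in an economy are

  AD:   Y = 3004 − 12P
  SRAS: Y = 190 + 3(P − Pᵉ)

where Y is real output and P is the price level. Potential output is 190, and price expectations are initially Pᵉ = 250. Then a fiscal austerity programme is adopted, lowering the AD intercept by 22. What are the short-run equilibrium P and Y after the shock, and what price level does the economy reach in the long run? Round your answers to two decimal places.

Short run: P = 236.13, Y = 148.40. Long run: P = 232.67.

AD shifts left: new AD is Y = 2982 − 12P. With Pᵉ = 250, SRAS is Y = 3P − 560.
Short run: 2982 − 12P = 3P − 560 gives 3542 = 15P, so P = 236.13 and Y = 2982 − 12P = 148.40.
Y = 148.40 is below potential 190; expectations adjust and SRAS shifts right until Y = 190.
Long run: on the new AD curve, 190 = 2982 − 12P gives P = 232.67.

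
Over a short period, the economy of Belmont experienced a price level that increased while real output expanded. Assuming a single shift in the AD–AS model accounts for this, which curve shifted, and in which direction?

AD shifted right

P rose and Y rose. An AD shift moves P and Y in the same direction; an SRAS shift moves them in opposite directions.
Here P and Y moved in the same direction, so the AD curve shifted.
Since Y rose, AD shifted right.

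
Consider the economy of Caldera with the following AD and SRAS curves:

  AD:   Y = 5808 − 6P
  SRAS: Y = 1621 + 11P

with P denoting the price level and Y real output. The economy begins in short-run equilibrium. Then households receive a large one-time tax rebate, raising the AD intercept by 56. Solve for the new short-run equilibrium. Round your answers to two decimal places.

P = 249.59, Y = 4366.47

This is a positive demand shock: AD shifts right.
New AD: Y = 5864 − 6P.
Set AD = SRAS: 5864 − 6P = 1621 + 11P, so 4243 = 17P and P = 249.59.
Substituting into AD, Y = 4366.47.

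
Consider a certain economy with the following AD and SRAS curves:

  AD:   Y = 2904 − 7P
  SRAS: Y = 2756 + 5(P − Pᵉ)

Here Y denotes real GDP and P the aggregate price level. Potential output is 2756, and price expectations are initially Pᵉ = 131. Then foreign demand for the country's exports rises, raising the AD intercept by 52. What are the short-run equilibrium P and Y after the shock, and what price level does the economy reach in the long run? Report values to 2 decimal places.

Short run: P = 71.25, Y = 2457.25. Long run: P = 28.57.

AD shifts right: new AD is Y = 2956 − 7P. With Pᵉ = 131, SRAS is Y = 2101 + 5P.
Short run: 2956 − 7P = 2101 + 5P gives 855 = 12P, so P = 71.25 and Y = 2956 − 7P = 2457.25.
Y = 2457.25 is below potential 2756; expectations adjust and SRAS shifts right until Y = 2756.
Long run: on the new AD curve, 2756 = 2956 − 7P gives P = 28.57.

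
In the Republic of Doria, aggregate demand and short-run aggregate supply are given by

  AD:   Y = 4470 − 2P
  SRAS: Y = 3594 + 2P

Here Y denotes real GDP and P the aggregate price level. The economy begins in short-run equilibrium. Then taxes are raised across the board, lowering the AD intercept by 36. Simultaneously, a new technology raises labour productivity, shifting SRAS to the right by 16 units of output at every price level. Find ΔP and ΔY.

ΔP = -13, ΔY = -10

After both shocks: AD is Y = 4434 − 2P and SRAS is Y = 3610 + 2P.
Setting them equal: 824 = 4P, so P = 206.
Y = 4434 − 2·206 = 4022.
Initially P = 219, Y = 4032, so ΔP = -13 and ΔY = -10.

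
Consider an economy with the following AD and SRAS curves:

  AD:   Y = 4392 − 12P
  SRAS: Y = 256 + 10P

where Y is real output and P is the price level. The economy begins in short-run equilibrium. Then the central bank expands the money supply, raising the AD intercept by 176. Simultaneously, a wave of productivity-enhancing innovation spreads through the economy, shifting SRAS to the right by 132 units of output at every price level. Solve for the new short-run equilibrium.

After both shocks: AD is Y = 4568 − 12P and SRAS is Y = 388 + 10P.
Setting them equal: 4180 = 22P, so P = 190.
Y = 4568 − 12·190 = 2288.

P = 190, Y = 2288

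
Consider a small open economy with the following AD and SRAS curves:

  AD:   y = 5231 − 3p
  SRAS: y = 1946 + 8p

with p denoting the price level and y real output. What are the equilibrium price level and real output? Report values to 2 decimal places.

p = 298.64, y = 4335.09

Set AD = SRAS: 5231 − 3p = 1946 + 8p, so 3285 = 11p and p = 298.64.
Substituting into AD, y = 5231 − 3p = 4335.09.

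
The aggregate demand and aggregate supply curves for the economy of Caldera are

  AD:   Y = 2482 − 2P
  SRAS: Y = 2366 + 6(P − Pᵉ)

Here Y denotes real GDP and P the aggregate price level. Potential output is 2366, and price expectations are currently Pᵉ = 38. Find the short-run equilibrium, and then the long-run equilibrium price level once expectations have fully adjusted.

Short run: P = 43, Y = 2396. Long run: P = 58.

Short run: with Pᵉ = 38, SRAS is Y = 2138 + 6P. Setting AD = SRAS gives 344 = 8P, so P = 43 and Y = 2482 − 2·43 = 2396.
Output 2396 is above potential 2366, so over time expected prices rise and SRAS shifts left until Y returns to 2366.
Long run: Y = 2366 on the AD curve gives 2366 = 2482 − 2P, so P = 58.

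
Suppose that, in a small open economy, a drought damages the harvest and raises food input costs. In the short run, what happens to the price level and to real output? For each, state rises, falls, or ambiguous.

This is an adverse supply shock: SRAS shifts left.
Moving along the downward-sloping AD curve, P rises and Y falls.

Price level: rises; output: falls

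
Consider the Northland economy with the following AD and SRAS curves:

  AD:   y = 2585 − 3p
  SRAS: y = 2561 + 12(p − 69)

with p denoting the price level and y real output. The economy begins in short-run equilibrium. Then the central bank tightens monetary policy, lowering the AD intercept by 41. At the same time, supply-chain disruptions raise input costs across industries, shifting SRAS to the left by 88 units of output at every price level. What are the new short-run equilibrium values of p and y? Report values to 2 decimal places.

After both shocks: AD is y = 2544 − 3p and SRAS is y = 1645 + 12p.
Setting them equal: 899 = 15p, so p = 59.93.
Substituting into AD, y = 2364.20.

p = 59.93, y = 2364.20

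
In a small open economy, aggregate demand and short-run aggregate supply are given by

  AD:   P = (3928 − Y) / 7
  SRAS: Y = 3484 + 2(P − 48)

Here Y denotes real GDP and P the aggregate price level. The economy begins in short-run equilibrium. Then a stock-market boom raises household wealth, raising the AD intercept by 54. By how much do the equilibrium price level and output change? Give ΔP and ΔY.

This is a positive demand shock: AD shifts right.
New AD: Y = 3982 − 7P.
SRAS can be written Y = 3388 + 2P.
Set AD = SRAS: 3982 − 7P = 3388 + 2P, so 594 = 9P and P = 66.
Y = 3982 − 7·66 = 3520.
Initially P = 60, Y = 3508, so ΔP = +6 and ΔY = +12.

ΔP = +6, ΔY = +12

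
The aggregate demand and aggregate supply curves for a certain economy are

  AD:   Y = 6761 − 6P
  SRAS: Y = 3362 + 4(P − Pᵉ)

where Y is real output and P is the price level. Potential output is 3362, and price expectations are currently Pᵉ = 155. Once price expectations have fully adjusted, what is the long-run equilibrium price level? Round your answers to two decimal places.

Long-run P = 566.50

Short run: with Pᵉ = 155, SRAS is Y = 2742 + 4P. Setting AD = SRAS gives 4019 = 10P, so P = 401.90 and Y = 6761 − 6P = 4349.60.
Output 4349.60 is above potential 3362, so over time expected prices rise and SRAS shifts left until Y returns to 3362.
Long run: Y = 3362 on the AD curve gives 3362 = 6761 − 6P, so P = 566.50.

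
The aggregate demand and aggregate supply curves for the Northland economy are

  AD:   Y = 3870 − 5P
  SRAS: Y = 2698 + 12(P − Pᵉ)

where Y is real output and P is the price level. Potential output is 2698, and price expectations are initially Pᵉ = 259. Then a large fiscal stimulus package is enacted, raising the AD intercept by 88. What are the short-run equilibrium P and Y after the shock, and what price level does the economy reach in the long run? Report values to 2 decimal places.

AD shifts right: new AD is Y = 3958 − 5P. With Pᵉ = 259, SRAS is Y = 12P − 410.
Short run: 3958 − 5P = 12P − 410 gives 4368 = 17P, so P = 256.94 and Y = 3958 − 5P = 2673.29.
Y = 2673.29 is below potential 2698; expectations adjust and SRAS shifts right until Y = 2698.
Long run: on the new AD curve, 2698 = 3958 − 5P gives P = 252.00.

Short run: P = 256.94, Y = 2673.29. Long run: P = 252.00.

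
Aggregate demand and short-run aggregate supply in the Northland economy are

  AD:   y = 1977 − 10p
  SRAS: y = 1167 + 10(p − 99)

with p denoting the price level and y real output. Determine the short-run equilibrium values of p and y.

p = 90, y = 1077

Write SRAS as y = 1167 + 10p − 990 = 177 + 10p.
Set AD = SRAS: 1977 − 10p = 177 + 10p, so 1800 = 20p and p = 90.
Then y = 1977 − 10·90 = 1077.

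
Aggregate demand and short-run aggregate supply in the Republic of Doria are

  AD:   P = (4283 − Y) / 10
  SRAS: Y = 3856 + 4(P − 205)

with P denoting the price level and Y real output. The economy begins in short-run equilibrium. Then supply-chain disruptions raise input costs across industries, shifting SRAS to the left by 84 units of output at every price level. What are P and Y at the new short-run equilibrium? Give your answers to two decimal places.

This is a negative supply shock: SRAS shifts left.
New SRAS: Y = 2952 + 4P.
Set AD = SRAS: 4283 − 10P = 2952 + 4P, so 1331 = 14P and P = 95.07.
Substituting into AD, Y = 3332.29.

P = 95.07, Y = 3332.29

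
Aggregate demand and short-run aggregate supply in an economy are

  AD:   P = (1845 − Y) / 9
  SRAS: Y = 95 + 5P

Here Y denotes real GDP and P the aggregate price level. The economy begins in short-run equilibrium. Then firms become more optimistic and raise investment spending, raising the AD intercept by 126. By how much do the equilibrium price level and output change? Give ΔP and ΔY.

ΔP = +9, ΔY = +45

This is a positive demand shock: AD shifts right.
New AD: Y = 1971 − 9P.
Set AD = SRAS: 1971 − 9P = 95 + 5P, so 1876 = 14P and P = 134.
Y = 1971 − 9·134 = 765.
Initially P = 125, Y = 720, so ΔP = +9 and ΔY = +45.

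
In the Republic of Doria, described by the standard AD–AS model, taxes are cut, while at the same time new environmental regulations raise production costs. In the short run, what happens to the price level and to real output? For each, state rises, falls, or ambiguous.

Price level: rises; output: ambiguous

The first event is a positive demand shock: AD shifts right, which by itself pushes P up and Y up.
The second is an adverse supply shock: SRAS shifts left, which by itself pushes P up and Y down.
Both shocks push P up, so P rises. The two shocks push Y in opposite directions, so the effect on Y is ambiguous.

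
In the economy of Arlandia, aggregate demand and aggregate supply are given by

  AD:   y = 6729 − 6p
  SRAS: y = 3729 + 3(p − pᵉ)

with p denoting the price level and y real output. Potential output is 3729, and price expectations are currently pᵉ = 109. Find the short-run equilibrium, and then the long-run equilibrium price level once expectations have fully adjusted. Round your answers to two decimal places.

Short run: with pᵉ = 109, SRAS is y = 3402 + 3p. Setting AD = SRAS gives 3327 = 9p, so p = 369.67 and y = 6729 − 6p = 4511.00.
Output 4511.00 is above potential 3729, so over time expected prices rise and SRAS shifts left until y returns to 3729.
Long run: y = 3729 on the AD curve gives 3729 = 6729 − 6p, so p = 500.00.

Short run: p = 369.67, y = 4511.00. Long run: p = 500.00.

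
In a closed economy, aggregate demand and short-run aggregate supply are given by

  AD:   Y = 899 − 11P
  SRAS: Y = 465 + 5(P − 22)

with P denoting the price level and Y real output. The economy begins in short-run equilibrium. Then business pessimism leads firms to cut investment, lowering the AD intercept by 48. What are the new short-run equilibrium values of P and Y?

P = 31, Y = 510

This is a negative demand shock: AD shifts left.
New AD: Y = 851 − 11P.
SRAS can be written Y = 355 + 5P.
Set AD = SRAS: 851 − 11P = 355 + 5P, so 496 = 16P and P = 31.
Y = 851 − 11·31 = 510.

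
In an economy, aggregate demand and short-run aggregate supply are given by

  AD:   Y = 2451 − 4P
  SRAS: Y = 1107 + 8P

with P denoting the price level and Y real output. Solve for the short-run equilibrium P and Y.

P = 112, Y = 2003

Set AD = SRAS: 2451 − 4P = 1107 + 8P, so 1344 = 12P and P = 112.
Then Y = 2451 − 4·112 = 2003.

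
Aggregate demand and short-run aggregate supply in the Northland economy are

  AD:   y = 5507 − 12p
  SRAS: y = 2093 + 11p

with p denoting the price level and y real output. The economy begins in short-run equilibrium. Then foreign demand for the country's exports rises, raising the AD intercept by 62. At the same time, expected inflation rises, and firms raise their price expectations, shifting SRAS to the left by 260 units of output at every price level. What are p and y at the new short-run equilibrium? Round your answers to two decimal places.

p = 162.43, y = 3619.78

After both shocks: AD is y = 5569 − 12p and SRAS is y = 1833 + 11p.
Setting them equal: 3736 = 23p, so p = 162.43.
Substituting into AD, y = 3619.78.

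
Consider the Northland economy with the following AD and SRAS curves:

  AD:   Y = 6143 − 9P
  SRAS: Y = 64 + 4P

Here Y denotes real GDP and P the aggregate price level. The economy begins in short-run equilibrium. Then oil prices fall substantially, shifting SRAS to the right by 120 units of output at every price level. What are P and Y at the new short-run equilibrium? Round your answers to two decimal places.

P = 458.38, Y = 2017.54

This is a positive supply shock: SRAS shifts right.
New SRAS: Y = 184 + 4P.
Set AD = SRAS: 6143 − 9P = 184 + 4P, so 5959 = 13P and P = 458.38.
Substituting into AD, Y = 2017.54.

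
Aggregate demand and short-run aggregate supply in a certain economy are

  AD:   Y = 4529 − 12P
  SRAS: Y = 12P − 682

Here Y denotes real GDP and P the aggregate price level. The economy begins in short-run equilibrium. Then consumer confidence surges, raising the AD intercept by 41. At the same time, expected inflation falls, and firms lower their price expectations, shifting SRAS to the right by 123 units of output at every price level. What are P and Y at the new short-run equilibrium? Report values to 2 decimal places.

P = 213.71, Y = 2005.50

After both shocks: AD is Y = 4570 − 12P and SRAS is Y = 12P − 559.
Setting them equal: 5129 = 24P, so P = 213.71.
Substituting into AD, Y = 2005.50.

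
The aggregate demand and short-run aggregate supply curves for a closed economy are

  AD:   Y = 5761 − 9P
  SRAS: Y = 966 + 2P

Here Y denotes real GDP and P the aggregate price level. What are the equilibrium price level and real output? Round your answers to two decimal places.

Set AD = SRAS: 5761 − 9P = 966 + 2P, so 4795 = 11P and P = 435.91.
Substituting into AD, Y = 5761 − 9P = 1837.82.

P = 435.91, Y = 1837.82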